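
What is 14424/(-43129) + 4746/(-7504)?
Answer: -22351995/23117144 ≈ -0.96690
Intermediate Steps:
14424/(-43129) + 4746/(-7504) = 14424*(-1/43129) + 4746*(-1/7504) = -14424/43129 - 339/536 = -22351995/23117144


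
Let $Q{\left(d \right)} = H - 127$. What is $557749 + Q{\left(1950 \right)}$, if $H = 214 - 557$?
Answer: $557279$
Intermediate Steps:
$H = -343$
$Q{\left(d \right)} = -470$ ($Q{\left(d \right)} = -343 - 127 = -470$)
$557749 + Q{\left(1950 \right)} = 557749 - 470 = 557279$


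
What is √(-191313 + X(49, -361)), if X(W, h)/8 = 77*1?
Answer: I*√190697 ≈ 436.69*I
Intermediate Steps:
X(W, h) = 616 (X(W, h) = 8*(77*1) = 8*77 = 616)
√(-191313 + X(49, -361)) = √(-191313 + 616) = √(-190697) = I*√190697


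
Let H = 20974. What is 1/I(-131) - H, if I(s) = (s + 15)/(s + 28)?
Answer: -2432881/116 ≈ -20973.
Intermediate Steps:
I(s) = (15 + s)/(28 + s)
1/I(-131) - H = 1/((15 - 131)/(28 - 131)) - 1*20974 = 1/(-116/(-103)) - 20974 = 1/(-1/103*(-116)) - 20974 = 1/(116/103) - 20974 = 103/116 - 20974 = -2432881/116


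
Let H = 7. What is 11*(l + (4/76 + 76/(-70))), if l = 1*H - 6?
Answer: -242/665 ≈ -0.36391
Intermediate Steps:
l = 1 (l = 1*7 - 6 = 7 - 6 = 1)
11*(l + (4/76 + 76/(-70))) = 11*(1 + (4/76 + 76/(-70))) = 11*(1 + (4*(1/76) + 76*(-1/70))) = 11*(1 + (1/19 - 38/35)) = 11*(1 - 687/665) = 11*(-22/665) = -242/665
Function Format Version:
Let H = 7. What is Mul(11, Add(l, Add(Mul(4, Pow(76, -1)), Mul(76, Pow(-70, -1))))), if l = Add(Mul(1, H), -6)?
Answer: Rational(-242, 665) ≈ -0.36391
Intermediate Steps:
l = 1 (l = Add(Mul(1, 7), -6) = Add(7, -6) = 1)
Mul(11, Add(l, Add(Mul(4, Pow(76, -1)), Mul(76, Pow(-70, -1))))) = Mul(11, Add(1, Add(Mul(4, Pow(76, -1)), Mul(76, Pow(-70, -1))))) = Mul(11, Add(1, Add(Mul(4, Rational(1, 76)), Mul(76, Rational(-1, 70))))) = Mul(11, Add(1, Add(Rational(1, 19), Rational(-38, 35)))) = Mul(11, Add(1, Rational(-687, 665))) = Mul(11, Rational(-22, 665)) = Rational(-242, 665)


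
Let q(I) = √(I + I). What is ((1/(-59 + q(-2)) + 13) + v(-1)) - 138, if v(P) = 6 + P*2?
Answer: -421744/3485 - 2*I/3485 ≈ -121.02 - 0.00057389*I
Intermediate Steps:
q(I) = √2*√I (q(I) = √(2*I) = √2*√I)
v(P) = 6 + 2*P
((1/(-59 + q(-2)) + 13) + v(-1)) - 138 = ((1/(-59 + √2*√(-2)) + 13) + (6 + 2*(-1))) - 138 = ((1/(-59 + √2*(I*√2)) + 13) + (6 - 2)) - 138 = ((1/(-59 + 2*I) + 13) + 4) - 138 = (((-59 - 2*I)/3485 + 13) + 4) - 138 = ((13 + (-59 - 2*I)/3485) + 4) - 138 = (17 + (-59 - 2*I)/3485) - 138 = -121 + (-59 - 2*I)/3485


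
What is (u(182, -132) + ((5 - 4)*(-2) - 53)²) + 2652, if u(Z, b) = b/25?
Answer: 141793/25 ≈ 5671.7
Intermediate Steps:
u(Z, b) = b/25 (u(Z, b) = b*(1/25) = b/25)
(u(182, -132) + ((5 - 4)*(-2) - 53)²) + 2652 = ((1/25)*(-132) + ((5 - 4)*(-2) - 53)²) + 2652 = (-132/25 + (1*(-2) - 53)²) + 2652 = (-132/25 + (-2 - 53)²) + 2652 = (-132/25 + (-55)²) + 2652 = (-132/25 + 3025) + 2652 = 75493/25 + 2652 = 141793/25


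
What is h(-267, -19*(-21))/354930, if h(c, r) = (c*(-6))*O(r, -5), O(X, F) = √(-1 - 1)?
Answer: 267*I*√2/59155 ≈ 0.0063831*I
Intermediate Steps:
O(X, F) = I*√2 (O(X, F) = √(-2) = I*√2)
h(c, r) = -6*I*c*√2 (h(c, r) = (c*(-6))*(I*√2) = (-6*c)*(I*√2) = -6*I*c*√2)
h(-267, -19*(-21))/354930 = -6*I*(-267)*√2/354930 = (1602*I*√2)*(1/354930) = 267*I*√2/59155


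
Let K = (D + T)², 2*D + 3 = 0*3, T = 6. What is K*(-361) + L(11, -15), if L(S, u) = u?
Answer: -29301/4 ≈ -7325.3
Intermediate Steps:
D = -3/2 (D = -3/2 + (0*3)/2 = -3/2 + (½)*0 = -3/2 + 0 = -3/2 ≈ -1.5000)
K = 81/4 (K = (-3/2 + 6)² = (9/2)² = 81/4 ≈ 20.250)
K*(-361) + L(11, -15) = (81/4)*(-361) - 15 = -29241/4 - 15 = -29301/4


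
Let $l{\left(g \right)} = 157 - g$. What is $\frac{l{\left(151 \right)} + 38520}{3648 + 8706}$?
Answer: $\frac{6421}{2059} \approx 3.1185$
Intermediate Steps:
$\frac{l{\left(151 \right)} + 38520}{3648 + 8706} = \frac{\left(157 - 151\right) + 38520}{3648 + 8706} = \frac{\left(157 - 151\right) + 38520}{12354} = \left(6 + 38520\right) \frac{1}{12354} = 38526 \cdot \frac{1}{12354} = \frac{6421}{2059}$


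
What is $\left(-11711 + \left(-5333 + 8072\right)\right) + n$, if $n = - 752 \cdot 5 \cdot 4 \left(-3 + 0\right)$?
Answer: $36148$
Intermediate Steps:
$n = 45120$ ($n = - 752 \cdot 20 \left(-3\right) = \left(-752\right) \left(-60\right) = 45120$)
$\left(-11711 + \left(-5333 + 8072\right)\right) + n = \left(-11711 + \left(-5333 + 8072\right)\right) + 45120 = \left(-11711 + 2739\right) + 45120 = -8972 + 45120 = 36148$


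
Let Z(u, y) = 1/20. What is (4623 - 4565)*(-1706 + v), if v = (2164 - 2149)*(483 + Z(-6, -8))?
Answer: 642611/2 ≈ 3.2131e+5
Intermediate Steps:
Z(u, y) = 1/20
v = 28983/4 (v = (2164 - 2149)*(483 + 1/20) = 15*(9661/20) = 28983/4 ≈ 7245.8)
(4623 - 4565)*(-1706 + v) = (4623 - 4565)*(-1706 + 28983/4) = 58*(22159/4) = 642611/2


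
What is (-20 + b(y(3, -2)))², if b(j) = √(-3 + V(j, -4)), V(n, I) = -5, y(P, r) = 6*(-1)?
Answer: 392 - 80*I*√2 ≈ 392.0 - 113.14*I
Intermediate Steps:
y(P, r) = -6
b(j) = 2*I*√2 (b(j) = √(-3 - 5) = √(-8) = 2*I*√2)
(-20 + b(y(3, -2)))² = (-20 + 2*I*√2)²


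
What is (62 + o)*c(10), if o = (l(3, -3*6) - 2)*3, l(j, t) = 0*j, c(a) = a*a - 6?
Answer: 5264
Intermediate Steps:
c(a) = -6 + a² (c(a) = a² - 6 = -6 + a²)
l(j, t) = 0
o = -6 (o = (0 - 2)*3 = -2*3 = -6)
(62 + o)*c(10) = (62 - 6)*(-6 + 10²) = 56*(-6 + 100) = 56*94 = 5264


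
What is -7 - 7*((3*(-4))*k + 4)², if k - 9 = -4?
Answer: -21959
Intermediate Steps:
k = 5 (k = 9 - 4 = 5)
-7 - 7*((3*(-4))*k + 4)² = -7 - 7*((3*(-4))*5 + 4)² = -7 - 7*(-12*5 + 4)² = -7 - 7*(-60 + 4)² = -7 - 7*(-56)² = -7 - 7*3136 = -7 - 21952 = -21959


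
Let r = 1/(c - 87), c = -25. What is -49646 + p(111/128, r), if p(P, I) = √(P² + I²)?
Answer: -49646 + √603793/896 ≈ -49645.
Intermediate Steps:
r = -1/112 (r = 1/(-25 - 87) = 1/(-112) = -1/112 ≈ -0.0089286)
p(P, I) = √(I² + P²)
-49646 + p(111/128, r) = -49646 + √((-1/112)² + (111/128)²) = -49646 + √(1/12544 + (111*(1/128))²) = -49646 + √(1/12544 + (111/128)²) = -49646 + √(1/12544 + 12321/16384) = -49646 + √(603793/802816) = -49646 + √603793/896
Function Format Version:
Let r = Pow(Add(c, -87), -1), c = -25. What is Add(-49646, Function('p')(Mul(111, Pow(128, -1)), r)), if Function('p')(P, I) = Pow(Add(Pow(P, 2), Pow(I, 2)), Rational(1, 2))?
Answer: Add(-49646, Mul(Rational(1, 896), Pow(603793, Rational(1, 2)))) ≈ -49645.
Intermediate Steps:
r = Rational(-1, 112) (r = Pow(Add(-25, -87), -1) = Pow(-112, -1) = Rational(-1, 112) ≈ -0.0089286)
Function('p')(P, I) = Pow(Add(Pow(I, 2), Pow(P, 2)), Rational(1, 2))
Add(-49646, Function('p')(Mul(111, Pow(128, -1)), r)) = Add(-49646, Pow(Add(Pow(Rational(-1, 112), 2), Pow(Mul(111, Pow(128, -1)), 2)), Rational(1, 2))) = Add(-49646, Pow(Add(Rational(1, 12544), Pow(Mul(111, Rational(1, 128)), 2)), Rational(1, 2))) = Add(-49646, Pow(Add(Rational(1, 12544), Pow(Rational(111, 128), 2)), Rational(1, 2))) = Add(-49646, Pow(Add(Rational(1, 12544), Rational(12321, 16384)), Rational(1, 2))) = Add(-49646, Pow(Rational(603793, 802816), Rational(1, 2))) = Add(-49646, Mul(Rational(1, 896), Pow(603793, Rational(1, 2))))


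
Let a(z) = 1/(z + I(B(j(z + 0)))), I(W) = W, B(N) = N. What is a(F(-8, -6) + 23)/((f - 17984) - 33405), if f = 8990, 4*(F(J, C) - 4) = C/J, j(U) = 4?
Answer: -16/21157101 ≈ -7.5625e-7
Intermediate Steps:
F(J, C) = 4 + C/(4*J) (F(J, C) = 4 + (C/J)/4 = 4 + C/(4*J))
a(z) = 1/(4 + z) (a(z) = 1/(z + 4) = 1/(4 + z))
a(F(-8, -6) + 23)/((f - 17984) - 33405) = 1/((4 + ((4 + (1/4)*(-6)/(-8)) + 23))*((8990 - 17984) - 33405)) = 1/((4 + ((4 + (1/4)*(-6)*(-1/8)) + 23))*(-8994 - 33405)) = 1/((4 + ((4 + 3/16) + 23))*(-42399)) = -1/42399/(4 + (67/16 + 23)) = -1/42399/(4 + 435/16) = -1/42399/(499/16) = (16/499)*(-1/42399) = -16/21157101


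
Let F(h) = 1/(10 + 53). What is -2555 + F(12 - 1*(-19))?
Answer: -160964/63 ≈ -2555.0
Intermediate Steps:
F(h) = 1/63
-2555 + F(12 - 1*(-19)) = -2555 + 1/63 = -160964/63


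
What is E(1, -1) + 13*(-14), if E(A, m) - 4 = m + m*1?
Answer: -180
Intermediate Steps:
E(A, m) = 4 + 2*m (E(A, m) = 4 + (m + m*1) = 4 + (m + m) = 4 + 2*m)
E(1, -1) + 13*(-14) = (4 + 2*(-1)) + 13*(-14) = (4 - 2) - 182 = 2 - 182 = -180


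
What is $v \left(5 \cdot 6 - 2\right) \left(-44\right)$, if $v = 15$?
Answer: $-18480$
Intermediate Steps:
$v \left(5 \cdot 6 - 2\right) \left(-44\right) = 15 \left(5 \cdot 6 - 2\right) \left(-44\right) = 15 \left(30 - 2\right) \left(-44\right) = 15 \cdot 28 \left(-44\right) = 420 \left(-44\right) = -18480$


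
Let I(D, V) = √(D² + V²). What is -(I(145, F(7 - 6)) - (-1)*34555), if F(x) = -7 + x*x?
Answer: -34555 - √21061 ≈ -34700.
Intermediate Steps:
F(x) = -7 + x²
-(I(145, F(7 - 6)) - (-1)*34555) = -(√(145² + (-7 + (7 - 6)²)²) - (-1)*34555) = -(√(21025 + (-7 + 1²)²) - 1*(-34555)) = -(√(21025 + (-7 + 1)²) + 34555) = -(√(21025 + (-6)²) + 34555) = -(√(21025 + 36) + 34555) = -(√21061 + 34555) = -(34555 + √21061) = -34555 - √21061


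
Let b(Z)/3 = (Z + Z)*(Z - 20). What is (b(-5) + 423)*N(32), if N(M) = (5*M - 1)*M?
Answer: 5968224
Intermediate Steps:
b(Z) = 6*Z*(-20 + Z) (b(Z) = 3*((Z + Z)*(Z - 20)) = 3*((2*Z)*(-20 + Z)) = 3*(2*Z*(-20 + Z)) = 6*Z*(-20 + Z))
N(M) = M*(-1 + 5*M) (N(M) = (-1 + 5*M)*M = M*(-1 + 5*M))
(b(-5) + 423)*N(32) = (6*(-5)*(-20 - 5) + 423)*(32*(-1 + 5*32)) = (6*(-5)*(-25) + 423)*(32*(-1 + 160)) = (750 + 423)*(32*159) = 1173*5088 = 5968224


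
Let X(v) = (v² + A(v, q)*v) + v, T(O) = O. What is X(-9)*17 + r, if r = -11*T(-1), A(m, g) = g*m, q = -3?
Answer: -2896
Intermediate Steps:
X(v) = v - 2*v² (X(v) = (v² + (-3*v)*v) + v = (v² - 3*v²) + v = -2*v² + v = v - 2*v²)
r = 11 (r = -11*(-1) = 11)
X(-9)*17 + r = -9*(1 - 2*(-9))*17 + 11 = -9*(1 + 18)*17 + 11 = -9*19*17 + 11 = -171*17 + 11 = -2907 + 11 = -2896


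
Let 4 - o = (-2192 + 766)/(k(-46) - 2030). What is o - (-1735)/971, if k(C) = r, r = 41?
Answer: 9791545/1931319 ≈ 5.0699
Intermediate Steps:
k(C) = 41
o = 6530/1989 (o = 4 - (-2192 + 766)/(41 - 2030) = 4 - (-1426)/(-1989) = 4 - (-1426)*(-1)/1989 = 4 - 1*1426/1989 = 4 - 1426/1989 = 6530/1989 ≈ 3.2831)
o - (-1735)/971 = 6530/1989 - (-1735)/971 = 6530/1989 - 1*(-1735/971) = 6530/1989 + 1735/971 = 9791545/1931319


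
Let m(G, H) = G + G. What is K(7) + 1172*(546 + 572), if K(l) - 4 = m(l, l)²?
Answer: 1310496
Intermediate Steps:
m(G, H) = 2*G
K(l) = 4 + 4*l² (K(l) = 4 + (2*l)² = 4 + 4*l²)
K(7) + 1172*(546 + 572) = (4 + 4*7²) + 1172*(546 + 572) = (4 + 4*49) + 1172*1118 = (4 + 196) + 1310296 = 200 + 1310296 = 1310496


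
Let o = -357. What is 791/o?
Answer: -113/51 ≈ -2.2157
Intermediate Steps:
791/o = 791/(-357) = 791*(-1/357) = -113/51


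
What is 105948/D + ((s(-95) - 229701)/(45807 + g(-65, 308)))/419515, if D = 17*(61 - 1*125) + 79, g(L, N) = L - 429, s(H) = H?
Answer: -2014016957408024/19180568543755 ≈ -105.00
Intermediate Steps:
g(L, N) = -429 + L
D = -1009 (D = 17*(61 - 125) + 79 = 17*(-64) + 79 = -1088 + 79 = -1009)
105948/D + ((s(-95) - 229701)/(45807 + g(-65, 308)))/419515 = 105948/(-1009) + ((-95 - 229701)/(45807 + (-429 - 65)))/419515 = 105948*(-1/1009) - 229796/(45807 - 494)*(1/419515) = -105948/1009 - 229796/45313*(1/419515) = -105948/1009 - 229796*1/45313*(1/419515) = -105948/1009 - 229796/45313*1/419515 = -105948/1009 - 229796/19009483195 = -2014016957408024/19180568543755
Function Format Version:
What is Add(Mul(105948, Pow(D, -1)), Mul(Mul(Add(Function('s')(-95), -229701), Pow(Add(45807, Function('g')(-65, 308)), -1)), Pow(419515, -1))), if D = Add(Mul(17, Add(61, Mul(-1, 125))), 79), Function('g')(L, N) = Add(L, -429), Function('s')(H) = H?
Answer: Rational(-2014016957408024, 19180568543755) ≈ -105.00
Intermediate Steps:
Function('g')(L, N) = Add(-429, L)
D = -1009 (D = Add(Mul(17, Add(61, -125)), 79) = Add(Mul(17, -64), 79) = Add(-1088, 79) = -1009)
Add(Mul(105948, Pow(D, -1)), Mul(Mul(Add(Function('s')(-95), -229701), Pow(Add(45807, Function('g')(-65, 308)), -1)), Pow(419515, -1))) = Add(Mul(105948, Pow(-1009, -1)), Mul(Mul(Add(-95, -229701), Pow(Add(45807, Add(-429, -65)), -1)), Pow(419515, -1))) = Add(Mul(105948, Rational(-1, 1009)), Mul(Mul(-229796, Pow(Add(45807, -494), -1)), Rational(1, 419515))) = Add(Rational(-105948, 1009), Mul(Mul(-229796, Pow(45313, -1)), Rational(1, 419515))) = Add(Rational(-105948, 1009), Mul(Mul(-229796, Rational(1, 45313)), Rational(1, 419515))) = Add(Rational(-105948, 1009), Mul(Rational(-229796, 45313), Rational(1, 419515))) = Add(Rational(-105948, 1009), Rational(-229796, 19009483195)) = Rational(-2014016957408024, 19180568543755)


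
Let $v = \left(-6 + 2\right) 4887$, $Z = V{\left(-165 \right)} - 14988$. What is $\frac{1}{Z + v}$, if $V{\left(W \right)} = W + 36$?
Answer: $- \frac{1}{34665} \approx -2.8848 \cdot 10^{-5}$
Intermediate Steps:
$V{\left(W \right)} = 36 + W$
$Z = -15117$ ($Z = \left(36 - 165\right) - 14988 = -129 - 14988 = -15117$)
$v = -19548$ ($v = \left(-4\right) 4887 = -19548$)
$\frac{1}{Z + v} = \frac{1}{-15117 - 19548} = \frac{1}{-34665} = - \frac{1}{34665}$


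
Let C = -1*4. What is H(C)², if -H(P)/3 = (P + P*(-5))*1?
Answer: 2304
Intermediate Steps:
C = -4
H(P) = 12*P (H(P) = -3*(P + P*(-5)) = -3*(P - 5*P) = -3*(-4*P) = -(-12)*P = 12*P)
H(C)² = (12*(-4))² = (-48)² = 2304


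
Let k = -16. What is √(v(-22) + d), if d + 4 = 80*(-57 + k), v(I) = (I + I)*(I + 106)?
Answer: 6*I*√265 ≈ 97.673*I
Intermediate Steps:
v(I) = 2*I*(106 + I) (v(I) = (2*I)*(106 + I) = 2*I*(106 + I))
d = -5844 (d = -4 + 80*(-57 - 16) = -4 + 80*(-73) = -4 - 5840 = -5844)
√(v(-22) + d) = √(2*(-22)*(106 - 22) - 5844) = √(2*(-22)*84 - 5844) = √(-3696 - 5844) = √(-9540) = 6*I*√265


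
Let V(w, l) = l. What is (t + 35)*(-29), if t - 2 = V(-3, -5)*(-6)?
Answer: -1943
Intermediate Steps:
t = 32 (t = 2 - 5*(-6) = 2 + 30 = 32)
(t + 35)*(-29) = (32 + 35)*(-29) = 67*(-29) = -1943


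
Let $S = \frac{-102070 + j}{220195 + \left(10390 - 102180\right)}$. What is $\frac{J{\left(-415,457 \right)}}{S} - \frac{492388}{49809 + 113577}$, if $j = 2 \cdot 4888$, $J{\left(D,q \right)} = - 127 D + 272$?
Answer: $- \frac{555740309311741}{7539773742} \approx -73708.0$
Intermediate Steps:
$J{\left(D,q \right)} = 272 - 127 D$
$j = 9776$
$S = - \frac{92294}{128405}$ ($S = \frac{-102070 + 9776}{220195 + \left(10390 - 102180\right)} = - \frac{92294}{220195 - 91790} = - \frac{92294}{128405} \approx -0.71877$)
$\frac{J{\left(-415,457 \right)}}{S} - \frac{492388}{49809 + 113577} = \frac{272 - -52705}{- \frac{92294}{128405}} - \frac{492388}{49809 + 113577} = \left(272 + 52705\right) \left(- \frac{128405}{92294}\right) - \frac{492388}{163386} = 52977 \left(- \frac{128405}{92294}\right) - \frac{246194}{81693} = - \frac{6802511685}{92294} - \frac{246194}{81693} = - \frac{555740309311741}{7539773742}$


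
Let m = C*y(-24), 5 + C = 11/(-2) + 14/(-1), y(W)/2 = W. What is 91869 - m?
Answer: 90693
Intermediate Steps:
y(W) = 2*W
C = -49/2 (C = -5 + (11/(-2) + 14/(-1)) = -5 + (11*(-½) + 14*(-1)) = -5 + (-11/2 - 14) = -5 - 39/2 = -49/2 ≈ -24.500)
m = 1176 (m = -49*(-24) = -49/2*(-48) = 1176)
91869 - m = 91869 - 1*1176 = 91869 - 1176 = 90693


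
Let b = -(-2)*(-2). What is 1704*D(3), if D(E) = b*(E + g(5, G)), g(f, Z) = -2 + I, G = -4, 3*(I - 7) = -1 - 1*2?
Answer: -47712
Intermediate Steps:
I = 6 (I = 7 + (-1 - 1*2)/3 = 7 + (-1 - 2)/3 = 7 + (1/3)*(-3) = 7 - 1 = 6)
b = -4 (b = -2*2 = -4)
g(f, Z) = 4 (g(f, Z) = -2 + 6 = 4)
D(E) = -16 - 4*E (D(E) = -4*(E + 4) = -4*(4 + E) = -16 - 4*E)
1704*D(3) = 1704*(-16 - 4*3) = 1704*(-16 - 12) = 1704*(-28) = -47712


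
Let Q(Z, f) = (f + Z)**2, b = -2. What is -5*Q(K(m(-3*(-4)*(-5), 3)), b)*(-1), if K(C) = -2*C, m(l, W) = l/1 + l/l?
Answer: 67280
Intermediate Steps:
m(l, W) = 1 + l (m(l, W) = l*1 + 1 = l + 1 = 1 + l)
Q(Z, f) = (Z + f)**2
-5*Q(K(m(-3*(-4)*(-5), 3)), b)*(-1) = -5*(-2*(1 - 3*(-4)*(-5)) - 2)**2*(-1) = -5*(-2*(1 + 12*(-5)) - 2)**2*(-1) = -5*(-2*(1 - 60) - 2)**2*(-1) = -5*(-2*(-59) - 2)**2*(-1) = -5*(118 - 2)**2*(-1) = -5*116**2*(-1) = -5*13456*(-1) = -67280*(-1) = 67280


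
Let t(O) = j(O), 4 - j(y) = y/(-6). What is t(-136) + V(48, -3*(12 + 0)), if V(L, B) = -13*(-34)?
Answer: 1270/3 ≈ 423.33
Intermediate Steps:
V(L, B) = 442
j(y) = 4 + y/6 (j(y) = 4 - y/(-6) = 4 - y*(-1)/6 = 4 - (-1)*y/6 = 4 + y/6)
t(O) = 4 + O/6
t(-136) + V(48, -3*(12 + 0)) = (4 + (⅙)*(-136)) + 442 = (4 - 68/3) + 442 = -56/3 + 442 = 1270/3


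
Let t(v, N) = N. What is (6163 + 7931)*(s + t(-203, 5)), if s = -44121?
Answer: -621770904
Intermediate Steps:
(6163 + 7931)*(s + t(-203, 5)) = (6163 + 7931)*(-44121 + 5) = 14094*(-44116) = -621770904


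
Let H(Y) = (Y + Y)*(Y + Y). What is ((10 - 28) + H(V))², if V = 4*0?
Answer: 324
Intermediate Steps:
V = 0
H(Y) = 4*Y² (H(Y) = (2*Y)*(2*Y) = 4*Y²)
((10 - 28) + H(V))² = ((10 - 28) + 4*0²)² = (-18 + 4*0)² = (-18 + 0)² = (-18)² = 324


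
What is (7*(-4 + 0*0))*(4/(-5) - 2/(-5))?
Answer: 56/5 ≈ 11.200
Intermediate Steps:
(7*(-4 + 0*0))*(4/(-5) - 2/(-5)) = (7*(-4 + 0))*(4*(-1/5) - 2*(-1/5)) = (7*(-4))*(-4/5 + 2/5) = -28*(-2/5) = 56/5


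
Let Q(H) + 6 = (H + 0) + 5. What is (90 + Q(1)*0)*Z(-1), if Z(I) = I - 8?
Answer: -810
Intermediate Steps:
Z(I) = -8 + I
Q(H) = -1 + H (Q(H) = -6 + ((H + 0) + 5) = -6 + (H + 5) = -6 + (5 + H) = -1 + H)
(90 + Q(1)*0)*Z(-1) = (90 + (-1 + 1)*0)*(-8 - 1) = (90 + 0*0)*(-9) = (90 + 0)*(-9) = 90*(-9) = -810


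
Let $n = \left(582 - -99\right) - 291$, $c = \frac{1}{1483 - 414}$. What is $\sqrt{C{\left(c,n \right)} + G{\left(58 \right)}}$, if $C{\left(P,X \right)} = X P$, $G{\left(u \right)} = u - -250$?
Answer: $\frac{\sqrt{352387298}}{1069} \approx 17.56$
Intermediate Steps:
$G{\left(u \right)} = 250 + u$ ($G{\left(u \right)} = u + 250 = 250 + u$)
$c = \frac{1}{1069} \approx 0.00093545$
$n = 390$ ($n = \left(582 + \left(-54 + 153\right)\right) - 291 = \left(582 + 99\right) - 291 = 681 - 291 = 390$)
$C{\left(P,X \right)} = P X$
$\sqrt{C{\left(c,n \right)} + G{\left(58 \right)}} = \sqrt{\frac{1}{1069} \cdot 390 + \left(250 + 58\right)} = \sqrt{\frac{390}{1069} + 308} = \sqrt{\frac{329642}{1069}} = \frac{\sqrt{352387298}}{1069}$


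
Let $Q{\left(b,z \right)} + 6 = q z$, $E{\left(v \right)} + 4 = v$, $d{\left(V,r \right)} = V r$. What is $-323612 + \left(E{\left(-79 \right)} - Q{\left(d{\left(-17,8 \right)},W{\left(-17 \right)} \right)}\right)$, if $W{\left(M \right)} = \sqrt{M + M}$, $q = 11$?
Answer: $-323689 - 11 i \sqrt{34} \approx -3.2369 \cdot 10^{5} - 64.141 i$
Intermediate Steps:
$W{\left(M \right)} = \sqrt{2} \sqrt{M}$ ($W{\left(M \right)} = \sqrt{2 M} = \sqrt{2} \sqrt{M}$)
$E{\left(v \right)} = -4 + v$
$Q{\left(b,z \right)} = -6 + 11 z$
$-323612 + \left(E{\left(-79 \right)} - Q{\left(d{\left(-17,8 \right)},W{\left(-17 \right)} \right)}\right) = -323612 - \left(77 + 11 \sqrt{2} \sqrt{-17}\right) = -323612 - \left(77 + 11 \sqrt{2} i \sqrt{17}\right) = -323612 - \left(77 + 11 i \sqrt{34}\right) = -323689 - 11 i \sqrt{34}$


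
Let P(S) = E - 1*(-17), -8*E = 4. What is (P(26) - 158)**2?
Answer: 80089/4 ≈ 20022.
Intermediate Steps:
E = -1/2 (E = -1/8*4 = -1/2 ≈ -0.50000)
P(S) = 33/2 (P(S) = -1/2 - 1*(-17) = -1/2 + 17 = 33/2)
(P(26) - 158)**2 = (33/2 - 158)**2 = (-283/2)**2 = 80089/4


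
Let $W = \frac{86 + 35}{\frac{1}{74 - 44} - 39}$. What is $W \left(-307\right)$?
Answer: $\frac{1114410}{1169} \approx 953.3$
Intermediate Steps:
$W = - \frac{3630}{1169}$ ($W = \frac{121}{\frac{1}{30} - 39} = \frac{121}{- \frac{1169}{30}} = 121 \left(- \frac{30}{1169}\right) = - \frac{3630}{1169} \approx -3.1052$)
$W \left(-307\right) = \left(- \frac{3630}{1169}\right) \left(-307\right) = \frac{1114410}{1169}$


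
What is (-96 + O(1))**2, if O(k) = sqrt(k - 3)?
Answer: (96 - I*sqrt(2))**2 ≈ 9214.0 - 271.53*I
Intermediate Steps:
O(k) = sqrt(-3 + k)
(-96 + O(1))**2 = (-96 + sqrt(-3 + 1))**2 = (-96 + sqrt(-2))**2 = (-96 + I*sqrt(2))**2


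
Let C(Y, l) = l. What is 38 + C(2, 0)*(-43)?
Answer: 38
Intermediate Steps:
38 + C(2, 0)*(-43) = 38 + 0*(-43) = 38 + 0 = 38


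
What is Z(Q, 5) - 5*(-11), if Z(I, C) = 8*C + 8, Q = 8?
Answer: 103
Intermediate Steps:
Z(I, C) = 8 + 8*C
Z(Q, 5) - 5*(-11) = (8 + 8*5) - 5*(-11) = (8 + 40) + 55 = 48 + 55 = 103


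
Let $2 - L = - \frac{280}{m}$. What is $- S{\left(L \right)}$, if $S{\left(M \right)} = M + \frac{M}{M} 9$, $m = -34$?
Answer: $- \frac{47}{17} \approx -2.7647$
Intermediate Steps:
$L = - \frac{106}{17}$ ($L = 2 - - \frac{280}{-34} = 2 - \left(-280\right) \left(- \frac{1}{34}\right) = 2 - \frac{140}{17} = - \frac{106}{17} \approx -6.2353$)
$S{\left(M \right)} = 9 + M$ ($S{\left(M \right)} = M + 1 \cdot 9 = M + 9 = 9 + M$)
$- S{\left(L \right)} = - (9 - \frac{106}{17}) = \left(-1\right) \frac{47}{17} = - \frac{47}{17}$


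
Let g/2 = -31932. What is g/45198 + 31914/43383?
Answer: -24595610/36311571 ≈ -0.67735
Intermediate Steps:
g = -63864 (g = 2*(-31932) = -63864)
g/45198 + 31914/43383 = -63864/45198 + 31914/43383 = -63864*1/45198 + 31914*(1/43383) = -3548/2511 + 10638/14461 = -24595610/36311571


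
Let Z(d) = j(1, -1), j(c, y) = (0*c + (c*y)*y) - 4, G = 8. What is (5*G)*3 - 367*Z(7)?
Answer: 1221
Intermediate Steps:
j(c, y) = -4 + c*y**2 (j(c, y) = (0 + c*y**2) - 4 = c*y**2 - 4 = -4 + c*y**2)
Z(d) = -3 (Z(d) = -4 + 1*(-1)**2 = -4 + 1*1 = -4 + 1 = -3)
(5*G)*3 - 367*Z(7) = (5*8)*3 - 367*(-3) = 40*3 + 1101 = 120 + 1101 = 1221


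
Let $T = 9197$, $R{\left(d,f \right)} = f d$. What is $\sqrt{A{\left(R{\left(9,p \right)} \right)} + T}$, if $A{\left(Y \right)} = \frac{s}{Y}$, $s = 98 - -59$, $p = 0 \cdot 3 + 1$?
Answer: $\frac{\sqrt{82930}}{3} \approx 95.992$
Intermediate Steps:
$p = 1$ ($p = 0 + 1 = 1$)
$s = 157$ ($s = 98 + 59 = 157$)
$R{\left(d,f \right)} = d f$
$A{\left(Y \right)} = \frac{157}{Y}$
$\sqrt{A{\left(R{\left(9,p \right)} \right)} + T} = \sqrt{\frac{157}{9 \cdot 1} + 9197} = \sqrt{\frac{157}{9} + 9197} = \sqrt{\frac{82930}{9}} = \frac{\sqrt{82930}}{3}$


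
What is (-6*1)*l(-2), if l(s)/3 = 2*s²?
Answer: -144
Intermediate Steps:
l(s) = 6*s² (l(s) = 3*(2*s²) = 6*s²)
(-6*1)*l(-2) = (-6*1)*(6*(-2)²) = -36*4 = -6*24 = -144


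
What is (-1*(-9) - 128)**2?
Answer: 14161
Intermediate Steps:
(-1*(-9) - 128)**2 = (9 - 128)**2 = (-119)**2 = 14161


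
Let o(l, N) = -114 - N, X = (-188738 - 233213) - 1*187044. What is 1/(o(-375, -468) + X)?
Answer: -1/608641 ≈ -1.6430e-6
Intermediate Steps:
X = -608995 (X = -421951 - 187044 = -608995)
1/(o(-375, -468) + X) = 1/((-114 - 1*(-468)) - 608995) = 1/((-114 + 468) - 608995) = 1/(354 - 608995) = 1/(-608641) = -1/608641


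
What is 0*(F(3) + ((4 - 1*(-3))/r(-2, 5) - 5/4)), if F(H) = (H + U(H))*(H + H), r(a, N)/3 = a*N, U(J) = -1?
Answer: 0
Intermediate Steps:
r(a, N) = 3*N*a (r(a, N) = 3*(a*N) = 3*(N*a) = 3*N*a)
F(H) = 2*H*(-1 + H) (F(H) = (H - 1)*(H + H) = (-1 + H)*(2*H) = 2*H*(-1 + H))
0*(F(3) + ((4 - 1*(-3))/r(-2, 5) - 5/4)) = 0*(2*3*(-1 + 3) + ((4 - 1*(-3))/((3*5*(-2))) - 5/4)) = 0*(2*3*2 + ((4 + 3)/(-30) - 5*¼)) = 0*(12 + (7*(-1/30) - 5/4)) = 0*(12 + (-7/30 - 5/4)) = 0*(12 - 89/60) = 0*(631/60) = 0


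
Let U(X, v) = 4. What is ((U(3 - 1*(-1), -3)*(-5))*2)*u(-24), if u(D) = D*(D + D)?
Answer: -46080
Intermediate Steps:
u(D) = 2*D² (u(D) = D*(2*D) = 2*D²)
((U(3 - 1*(-1), -3)*(-5))*2)*u(-24) = ((4*(-5))*2)*(2*(-24)²) = (-20*2)*(2*576) = -40*1152 = -46080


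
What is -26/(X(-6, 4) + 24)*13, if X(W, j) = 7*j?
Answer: -13/2 ≈ -6.5000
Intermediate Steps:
-26/(X(-6, 4) + 24)*13 = -26/(7*4 + 24)*13 = -26/(28 + 24)*13 = -26/52*13 = -26*1/52*13 = -1/2*13 = -13/2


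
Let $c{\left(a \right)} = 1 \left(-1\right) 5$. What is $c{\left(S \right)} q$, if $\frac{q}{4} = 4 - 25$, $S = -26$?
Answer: $420$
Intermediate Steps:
$c{\left(a \right)} = -5$ ($c{\left(a \right)} = \left(-1\right) 5 = -5$)
$q = -84$ ($q = 4 \left(4 - 25\right) = 4 \left(-21\right) = -84$)
$c{\left(S \right)} q = \left(-5\right) \left(-84\right) = 420$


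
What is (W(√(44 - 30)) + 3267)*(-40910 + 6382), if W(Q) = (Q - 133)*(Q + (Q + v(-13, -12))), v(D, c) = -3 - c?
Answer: -72439744 + 8873696*√14 ≈ -3.9237e+7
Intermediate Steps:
W(Q) = (-133 + Q)*(9 + 2*Q) (W(Q) = (Q - 133)*(Q + (Q + (-3 - 1*(-12)))) = (-133 + Q)*(Q + (Q + (-3 + 12))) = (-133 + Q)*(Q + (Q + 9)) = (-133 + Q)*(Q + (9 + Q)) = (-133 + Q)*(9 + 2*Q))
(W(√(44 - 30)) + 3267)*(-40910 + 6382) = ((-1197 - 257*√(44 - 30) + 2*(√(44 - 30))²) + 3267)*(-40910 + 6382) = ((-1197 - 257*√14 + 2*(√14)²) + 3267)*(-34528) = ((-1197 - 257*√14 + 2*14) + 3267)*(-34528) = ((-1197 - 257*√14 + 28) + 3267)*(-34528) = ((-1169 - 257*√14) + 3267)*(-34528) = (2098 - 257*√14)*(-34528) = -72439744 + 8873696*√14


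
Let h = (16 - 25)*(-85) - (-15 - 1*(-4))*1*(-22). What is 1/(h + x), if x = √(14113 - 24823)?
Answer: 523/284239 - 3*I*√1190/284239 ≈ 0.00184 - 0.00036409*I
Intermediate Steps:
x = 3*I*√1190 (x = √(-10710) = 3*I*√1190 ≈ 103.49*I)
h = 523 (h = -9*(-85) - (-15 + 4)*1*(-22) = 765 - (-11*1)*(-22) = 765 - (-11)*(-22) = 765 - 1*242 = 765 - 242 = 523)
1/(h + x) = 1/(523 + 3*I*√1190)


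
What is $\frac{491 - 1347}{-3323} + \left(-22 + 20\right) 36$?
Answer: $- \frac{238400}{3323} \approx -71.742$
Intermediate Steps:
$\frac{491 - 1347}{-3323} + \left(-22 + 20\right) 36 = \left(491 - 1347\right) \left(- \frac{1}{3323}\right) - 72 = \left(-856\right) \left(- \frac{1}{3323}\right) - 72 = \frac{856}{3323} - 72 = - \frac{238400}{3323}$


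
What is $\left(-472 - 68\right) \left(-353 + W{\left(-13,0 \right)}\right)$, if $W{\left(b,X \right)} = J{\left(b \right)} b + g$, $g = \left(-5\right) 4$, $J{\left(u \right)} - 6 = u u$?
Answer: $1429920$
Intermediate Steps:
$J{\left(u \right)} = 6 + u^{2}$ ($J{\left(u \right)} = 6 + u u = 6 + u^{2}$)
$g = -20$
$W{\left(b,X \right)} = -20 + b \left(6 + b^{2}\right)$ ($W{\left(b,X \right)} = \left(6 + b^{2}\right) b - 20 = b \left(6 + b^{2}\right) - 20 = -20 + b \left(6 + b^{2}\right)$)
$\left(-472 - 68\right) \left(-353 + W{\left(-13,0 \right)}\right) = \left(-472 - 68\right) \left(-353 - \left(20 + 13 \left(6 + \left(-13\right)^{2}\right)\right)\right) = - 540 \left(-353 - \left(20 + 13 \left(6 + 169\right)\right)\right) = - 540 \left(-353 - 2295\right) = \left(-540\right) \left(-2648\right) = 1429920$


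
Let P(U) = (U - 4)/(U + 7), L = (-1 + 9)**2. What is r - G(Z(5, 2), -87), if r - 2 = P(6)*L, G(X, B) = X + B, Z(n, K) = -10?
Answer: 1415/13 ≈ 108.85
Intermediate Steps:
L = 64 (L = 8**2 = 64)
G(X, B) = B + X
P(U) = (-4 + U)/(7 + U)
r = 154/13 (r = 2 + ((-4 + 6)/(7 + 6))*64 = 2 + (2/13)*64 = 2 + 128/13 = 154/13 ≈ 11.846)
r - G(Z(5, 2), -87) = 154/13 - (-87 - 10) = 154/13 - 1*(-97) = 154/13 + 97 = 1415/13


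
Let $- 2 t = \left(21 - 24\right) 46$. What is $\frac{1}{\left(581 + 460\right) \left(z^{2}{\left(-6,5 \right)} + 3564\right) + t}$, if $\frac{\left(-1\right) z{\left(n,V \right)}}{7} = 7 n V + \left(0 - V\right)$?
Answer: $\frac{1}{2361601218} \approx 4.2344 \cdot 10^{-10}$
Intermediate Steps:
$z{\left(n,V \right)} = 7 V - 49 V n$ ($z{\left(n,V \right)} = - 7 \left(7 n V + \left(0 - V\right)\right) = - 7 \left(7 V n - V\right) = - 7 \left(- V + 7 V n\right) = 7 V - 49 V n$)
$t = 69$ ($t = - \frac{\left(21 - 24\right) 46}{2} = - \frac{\left(-3\right) 46}{2} = \left(- \frac{1}{2}\right) \left(-138\right) = 69$)
$\frac{1}{\left(581 + 460\right) \left(z^{2}{\left(-6,5 \right)} + 3564\right) + t} = \frac{1}{\left(581 + 460\right) \left(\left(7 \cdot 5 \left(1 - -42\right)\right)^{2} + 3564\right) + 69} = \frac{1}{1041 \left(\left(7 \cdot 5 \left(1 + 42\right)\right)^{2} + 3564\right) + 69} = \frac{1}{1041 \left(\left(7 \cdot 5 \cdot 43\right)^{2} + 3564\right) + 69} = \frac{1}{1041 \left(1505^{2} + 3564\right) + 69} = \frac{1}{1041 \left(2265025 + 3564\right) + 69} = \frac{1}{1041 \cdot 2268589 + 69} = \frac{1}{2361601149 + 69} = \frac{1}{2361601218}$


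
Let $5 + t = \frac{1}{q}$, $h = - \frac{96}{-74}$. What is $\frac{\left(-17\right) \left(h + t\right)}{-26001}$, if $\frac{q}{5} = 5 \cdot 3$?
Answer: $- \frac{174046}{72152775} \approx -0.0024122$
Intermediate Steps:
$q = 75$ ($q = 5 \cdot 5 \cdot 3 = 5 \cdot 15 = 75$)
$h = \frac{48}{37}$ ($h = \left(-96\right) \left(- \frac{1}{74}\right) = \frac{48}{37} \approx 1.2973$)
$t = - \frac{374}{75}$ ($t = -5 + \frac{1}{75} = - \frac{374}{75} \approx -4.9867$)
$\frac{\left(-17\right) \left(h + t\right)}{-26001} = \frac{\left(-17\right) \left(\frac{48}{37} - \frac{374}{75}\right)}{-26001} = \left(-17\right) \left(- \frac{10238}{2775}\right) \left(- \frac{1}{26001}\right) = \frac{174046}{2775} \left(- \frac{1}{26001}\right) = - \frac{174046}{72152775}$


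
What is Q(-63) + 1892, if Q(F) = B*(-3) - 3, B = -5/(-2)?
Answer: 3763/2 ≈ 1881.5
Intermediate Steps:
B = 5/2 (B = -5*(-½) = 5/2 ≈ 2.5000)
Q(F) = -21/2 (Q(F) = (5/2)*(-3) - 3 = -15/2 - 3 = -21/2)
Q(-63) + 1892 = -21/2 + 1892 = 3763/2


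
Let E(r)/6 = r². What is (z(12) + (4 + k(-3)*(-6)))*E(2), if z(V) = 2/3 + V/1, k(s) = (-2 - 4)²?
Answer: -4784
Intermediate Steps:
E(r) = 6*r²
k(s) = 36 (k(s) = (-6)² = 36)
z(V) = ⅔ + V (z(V) = 2*(⅓) + V*1 = ⅔ + V)
(z(12) + (4 + k(-3)*(-6)))*E(2) = ((⅔ + 12) + (4 + 36*(-6)))*(6*2²) = (38/3 + (4 - 216))*(6*4) = (38/3 - 212)*24 = -598/3*24 = -4784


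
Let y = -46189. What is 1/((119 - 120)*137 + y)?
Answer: -1/46326 ≈ -2.1586e-5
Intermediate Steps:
1/((119 - 120)*137 + y) = 1/((119 - 120)*137 - 46189) = 1/(-1*137 - 46189) = 1/(-137 - 46189) = 1/(-46326) = -1/46326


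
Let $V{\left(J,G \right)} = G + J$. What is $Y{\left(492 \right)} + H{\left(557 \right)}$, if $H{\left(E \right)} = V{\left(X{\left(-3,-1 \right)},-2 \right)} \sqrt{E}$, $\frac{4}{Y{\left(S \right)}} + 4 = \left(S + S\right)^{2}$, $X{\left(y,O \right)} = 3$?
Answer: $\frac{1}{242063} + \sqrt{557} \approx 23.601$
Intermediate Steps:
$Y{\left(S \right)} = \frac{4}{-4 + 4 S^{2}}$ ($Y{\left(S \right)} = \frac{4}{-4 + \left(S + S\right)^{2}} = \frac{4}{-4 + \left(2 S\right)^{2}} = \frac{4}{-4 + 4 S^{2}}$)
$H{\left(E \right)} = \sqrt{E}$ ($H{\left(E \right)} = \left(-2 + 3\right) \sqrt{E} = 1 \sqrt{E} = \sqrt{E}$)
$Y{\left(492 \right)} + H{\left(557 \right)} = \frac{1}{-1 + 492^{2}} + \sqrt{557} = \frac{1}{-1 + 242064} + \sqrt{557} = \frac{1}{242063} + \sqrt{557}$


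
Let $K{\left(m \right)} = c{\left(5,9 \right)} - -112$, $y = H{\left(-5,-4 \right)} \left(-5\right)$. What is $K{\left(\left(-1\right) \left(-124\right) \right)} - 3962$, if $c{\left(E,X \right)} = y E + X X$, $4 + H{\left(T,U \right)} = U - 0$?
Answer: $-3569$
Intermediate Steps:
$H{\left(T,U \right)} = -4 + U$ ($H{\left(T,U \right)} = -4 + \left(U - 0\right) = -4 + \left(U + 0\right) = -4 + U$)
$y = 40$ ($y = \left(-4 - 4\right) \left(-5\right) = \left(-8\right) \left(-5\right) = 40$)
$c{\left(E,X \right)} = X^{2} + 40 E$ ($c{\left(E,X \right)} = 40 E + X X = 40 E + X^{2} = X^{2} + 40 E$)
$K{\left(m \right)} = 393$ ($K{\left(m \right)} = \left(9^{2} + 40 \cdot 5\right) - -112 = \left(81 + 200\right) + 112 = 281 + 112 = 393$)
$K{\left(\left(-1\right) \left(-124\right) \right)} - 3962 = 393 - 3962 = -3569$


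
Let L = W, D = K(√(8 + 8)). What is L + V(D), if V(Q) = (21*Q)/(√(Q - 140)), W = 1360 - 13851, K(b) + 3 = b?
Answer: -12491 - 21*I*√139/139 ≈ -12491.0 - 1.7812*I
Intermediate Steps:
K(b) = -3 + b
D = 1 (D = -3 + √(8 + 8) = -3 + √16 = -3 + 4 = 1)
W = -12491
V(Q) = 21*Q/√(-140 + Q) (V(Q) = (21*Q)/(√(-140 + Q)) = (21*Q)/√(-140 + Q) = 21*Q/√(-140 + Q))
L = -12491
L + V(D) = -12491 + 21*1/√(-140 + 1) = -12491 + 21*1/√(-139) = -12491 + 21*1*(-I*√139/139) = -12491 - 21*I*√139/139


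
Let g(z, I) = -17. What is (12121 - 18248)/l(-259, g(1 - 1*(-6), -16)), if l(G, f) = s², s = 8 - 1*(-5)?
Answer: -6127/169 ≈ -36.254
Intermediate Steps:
s = 13 (s = 8 + 5 = 13)
l(G, f) = 169 (l(G, f) = 13² = 169)
(12121 - 18248)/l(-259, g(1 - 1*(-6), -16)) = (12121 - 18248)/169 = -6127*1/169 = -6127/169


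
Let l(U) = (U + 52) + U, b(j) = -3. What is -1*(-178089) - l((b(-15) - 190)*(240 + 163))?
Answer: 333595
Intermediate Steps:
l(U) = 52 + 2*U (l(U) = (52 + U) + U = 52 + 2*U)
-1*(-178089) - l((b(-15) - 190)*(240 + 163)) = -1*(-178089) - (52 + 2*((-3 - 190)*(240 + 163))) = 178089 - (52 + 2*(-193*403)) = 178089 - (52 + 2*(-77779)) = 178089 - (52 - 155558) = 178089 - 1*(-155506) = 178089 + 155506 = 333595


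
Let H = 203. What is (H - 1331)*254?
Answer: -286512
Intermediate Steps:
(H - 1331)*254 = (203 - 1331)*254 = -1128*254 = -286512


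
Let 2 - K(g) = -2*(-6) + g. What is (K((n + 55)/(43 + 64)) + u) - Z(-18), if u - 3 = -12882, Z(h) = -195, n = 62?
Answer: -1358375/107 ≈ -12695.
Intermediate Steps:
K(g) = -10 - g (K(g) = 2 - (-2*(-6) + g) = 2 - (12 + g) = 2 + (-12 - g) = -10 - g)
u = -12879 (u = 3 - 12882 = -12879)
(K((n + 55)/(43 + 64)) + u) - Z(-18) = ((-10 - (62 + 55)/(43 + 64)) - 12879) - 1*(-195) = ((-10 - 117/107) - 12879) + 195 = (-1187/107 - 12879) + 195 = -1379240/107 + 195 = -1358375/107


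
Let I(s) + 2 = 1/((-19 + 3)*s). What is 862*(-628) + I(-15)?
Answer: -129921119/240 ≈ -5.4134e+5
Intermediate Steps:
I(s) = -2 - 1/(16*s) (I(s) = -2 + 1/((-19 + 3)*s) = -2 + 1/((-16)*s) = -2 - 1/(16*s))
862*(-628) + I(-15) = 862*(-628) + (-2 - 1/16/(-15)) = -541336 + (-2 - 1/16*(-1/15)) = -541336 + (-2 + 1/240) = -541336 - 479/240 = -129921119/240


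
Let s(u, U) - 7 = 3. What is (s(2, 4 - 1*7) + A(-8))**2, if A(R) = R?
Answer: 4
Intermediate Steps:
s(u, U) = 10 (s(u, U) = 7 + 3 = 10)
(s(2, 4 - 1*7) + A(-8))**2 = (10 - 8)**2 = 2**2 = 4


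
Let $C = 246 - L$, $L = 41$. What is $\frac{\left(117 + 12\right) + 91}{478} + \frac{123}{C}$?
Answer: $\frac{1267}{1195} \approx 1.0603$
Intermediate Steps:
$C = 205$ ($C = 246 - 41 = 205$)
$\frac{\left(117 + 12\right) + 91}{478} + \frac{123}{C} = \frac{\left(117 + 12\right) + 91}{478} + \frac{123}{205} = \left(129 + 91\right) \frac{1}{478} + 123 \cdot \frac{1}{205} = 220 \cdot \frac{1}{478} + \frac{3}{5} = \frac{110}{239} + \frac{3}{5} = \frac{1267}{1195}$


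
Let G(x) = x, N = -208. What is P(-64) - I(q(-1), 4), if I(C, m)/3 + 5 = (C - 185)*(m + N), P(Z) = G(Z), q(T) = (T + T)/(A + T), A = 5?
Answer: -113575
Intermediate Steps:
q(T) = 2*T/(5 + T) (q(T) = (T + T)/(5 + T) = (2*T)/(5 + T) = 2*T/(5 + T))
P(Z) = Z
I(C, m) = -15 + 3*(-208 + m)*(-185 + C) (I(C, m) = -15 + 3*((C - 185)*(m - 208)) = -15 + 3*((-185 + C)*(-208 + m)) = -15 + 3*((-208 + m)*(-185 + C)) = -15 + 3*(-208 + m)*(-185 + C))
P(-64) - I(q(-1), 4) = -64 - (115425 - 1248*(-1)/(5 - 1) - 555*4 + 3*(2*(-1)/(5 - 1))*4) = -64 - (115425 - 1248*(-1)/4 - 2220 + 3*(2*(-1)/4)*4) = -64 - (115425 - 1248*(-1)/4 - 2220 + 3*(2*(-1)*(1/4))*4) = -64 - (115425 - 624*(-1/2) - 2220 + 3*(-1/2)*4) = -64 - (115425 + 312 - 2220 - 6) = -64 - 1*113511 = -64 - 113511 = -113575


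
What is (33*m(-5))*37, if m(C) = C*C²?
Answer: -152625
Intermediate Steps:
m(C) = C³
(33*m(-5))*37 = (33*(-5)³)*37 = (33*(-125))*37 = -4125*37 = -152625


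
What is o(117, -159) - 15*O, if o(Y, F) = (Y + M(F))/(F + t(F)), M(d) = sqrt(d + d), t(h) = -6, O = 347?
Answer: -286314/55 - I*sqrt(318)/165 ≈ -5205.7 - 0.10808*I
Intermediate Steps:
M(d) = sqrt(2)*sqrt(d) (M(d) = sqrt(2*d) = sqrt(2)*sqrt(d))
o(Y, F) = (Y + sqrt(2)*sqrt(F))/(-6 + F) (o(Y, F) = (Y + sqrt(2)*sqrt(F))/(F - 6) = (Y + sqrt(2)*sqrt(F))/(-6 + F))
o(117, -159) - 15*O = (117 + sqrt(2)*sqrt(-159))/(-6 - 159) - 15*347 = (117 + sqrt(2)*(I*sqrt(159)))/(-165) - 5205 = -(117 + I*sqrt(318))/165 - 5205 = (-39/55 - I*sqrt(318)/165) - 5205 = -286314/55 - I*sqrt(318)/165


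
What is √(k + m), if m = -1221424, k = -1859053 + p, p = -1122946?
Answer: 3*I*√467047 ≈ 2050.2*I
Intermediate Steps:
k = -2981999 (k = -1859053 - 1122946 = -2981999)
√(k + m) = √(-2981999 - 1221424) = √(-4203423) = 3*I*√467047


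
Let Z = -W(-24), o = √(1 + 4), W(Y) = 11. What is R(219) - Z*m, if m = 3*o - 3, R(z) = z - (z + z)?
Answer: -252 + 33*√5 ≈ -178.21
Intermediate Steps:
R(z) = -z (R(z) = z - 2*z = -z)
o = √5 ≈ 2.2361
Z = -11 (Z = -1*11 = -11)
m = -3 + 3*√5 (m = 3*√5 - 3 = -3 + 3*√5 ≈ 3.7082)
R(219) - Z*m = -1*219 - (-11)*(-3 + 3*√5) = -219 - (33 - 33*√5) = -219 + (-33 + 33*√5) = -252 + 33*√5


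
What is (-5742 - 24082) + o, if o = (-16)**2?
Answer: -29568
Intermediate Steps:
o = 256
(-5742 - 24082) + o = (-5742 - 24082) + 256 = -29824 + 256 = -29568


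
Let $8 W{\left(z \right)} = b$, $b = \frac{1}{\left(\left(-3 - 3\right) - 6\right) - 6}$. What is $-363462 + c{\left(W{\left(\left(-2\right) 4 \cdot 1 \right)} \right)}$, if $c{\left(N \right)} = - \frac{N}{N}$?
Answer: $-363463$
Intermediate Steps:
$b = - \frac{1}{18}$ ($b = \frac{1}{\left(-6 - 6\right) - 6} = \frac{1}{-12 - 6} = \frac{1}{-18} = - \frac{1}{18} \approx -0.055556$)
$W{\left(z \right)} = - \frac{1}{144}$ ($W{\left(z \right)} = \frac{1}{8} \left(- \frac{1}{18}\right) = - \frac{1}{144}$)
$c{\left(N \right)} = -1$ ($c{\left(N \right)} = \left(-1\right) 1 = -1$)
$-363462 + c{\left(W{\left(\left(-2\right) 4 \cdot 1 \right)} \right)} = -363462 - 1 = -363463$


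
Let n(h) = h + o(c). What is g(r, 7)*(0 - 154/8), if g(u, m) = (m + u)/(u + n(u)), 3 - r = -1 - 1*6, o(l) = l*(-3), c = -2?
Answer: -1309/104 ≈ -12.587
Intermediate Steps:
o(l) = -3*l
n(h) = 6 + h (n(h) = h - 3*(-2) = h + 6 = 6 + h)
r = 10 (r = 3 - (-1 - 1*6) = 3 - (-1 - 6) = 3 - 1*(-7) = 3 + 7 = 10)
g(u, m) = (m + u)/(6 + 2*u) (g(u, m) = (m + u)/(u + (6 + u)) = (m + u)/(6 + 2*u))
g(r, 7)*(0 - 154/8) = ((7 + 10)/(2*(3 + 10)))*(0 - 154/8) = ((½)*17/13)*(0 - 154*⅛) = ((½)*(1/13)*17)*(0 - 77/4) = (17/26)*(-77/4) = -1309/104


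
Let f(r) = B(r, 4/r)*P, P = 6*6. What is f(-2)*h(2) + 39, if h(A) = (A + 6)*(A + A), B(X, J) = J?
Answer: -2265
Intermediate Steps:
P = 36
h(A) = 2*A*(6 + A) (h(A) = (6 + A)*(2*A) = 2*A*(6 + A))
f(r) = 144/r (f(r) = (4/r)*36 = 144/r)
f(-2)*h(2) + 39 = (144/(-2))*(2*2*(6 + 2)) + 39 = (144*(-1/2))*(2*2*8) + 39 = -72*32 + 39 = -2304 + 39 = -2265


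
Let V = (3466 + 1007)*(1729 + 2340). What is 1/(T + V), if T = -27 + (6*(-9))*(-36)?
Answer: 1/18202554 ≈ 5.4937e-8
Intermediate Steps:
V = 18200637 (V = 4473*4069 = 18200637)
T = 1917 (T = -27 - 54*(-36) = -27 + 1944 = 1917)
1/(T + V) = 1/(1917 + 18200637) = 1/18202554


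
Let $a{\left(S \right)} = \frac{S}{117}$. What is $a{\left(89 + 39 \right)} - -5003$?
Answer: $\frac{585479}{117} \approx 5004.1$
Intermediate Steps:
$a{\left(S \right)} = \frac{S}{117}$ ($a{\left(S \right)} = S \frac{1}{117} = \frac{S}{117}$)
$a{\left(89 + 39 \right)} - -5003 = \frac{89 + 39}{117} - -5003 = \frac{1}{117} \cdot 128 + 5003 = \frac{128}{117} + 5003 = \frac{585479}{117}$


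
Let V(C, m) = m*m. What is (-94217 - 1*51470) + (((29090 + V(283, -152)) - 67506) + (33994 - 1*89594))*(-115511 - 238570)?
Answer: 25108446185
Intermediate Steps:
V(C, m) = m**2
(-94217 - 1*51470) + (((29090 + V(283, -152)) - 67506) + (33994 - 1*89594))*(-115511 - 238570) = (-94217 - 1*51470) + (((29090 + (-152)**2) - 67506) + (33994 - 1*89594))*(-115511 - 238570) = (-94217 - 51470) + (((29090 + 23104) - 67506) + (33994 - 89594))*(-354081) = -145687 + ((52194 - 67506) - 55600)*(-354081) = -145687 + (-15312 - 55600)*(-354081) = -145687 - 70912*(-354081) = -145687 + 25108591872 = 25108446185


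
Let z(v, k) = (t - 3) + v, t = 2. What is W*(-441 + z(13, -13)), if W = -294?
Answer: 126126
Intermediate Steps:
z(v, k) = -1 + v (z(v, k) = (2 - 3) + v = -1 + v)
W*(-441 + z(13, -13)) = -294*(-441 + (-1 + 13)) = -294*(-441 + 12) = -294*(-429) = 126126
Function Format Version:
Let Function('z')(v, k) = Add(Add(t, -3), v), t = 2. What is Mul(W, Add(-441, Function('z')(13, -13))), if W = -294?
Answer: 126126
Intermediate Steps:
Function('z')(v, k) = Add(-1, v) (Function('z')(v, k) = Add(Add(2, -3), v) = Add(-1, v))
Mul(W, Add(-441, Function('z')(13, -13))) = Mul(-294, Add(-441, Add(-1, 13))) = Mul(-294, Add(-441, 12)) = Mul(-294, -429) = 126126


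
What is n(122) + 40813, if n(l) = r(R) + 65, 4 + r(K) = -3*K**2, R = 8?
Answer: 40682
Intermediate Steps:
r(K) = -4 - 3*K**2
n(l) = -131 (n(l) = (-4 - 3*8**2) + 65 = (-4 - 3*64) + 65 = (-4 - 192) + 65 = -196 + 65 = -131)
n(122) + 40813 = -131 + 40813 = 40682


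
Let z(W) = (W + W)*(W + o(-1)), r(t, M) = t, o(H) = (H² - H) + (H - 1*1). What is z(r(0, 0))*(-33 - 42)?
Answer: 0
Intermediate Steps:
o(H) = -1 + H² (o(H) = (H² - H) + (H - 1) = (H² - H) + (-1 + H) = -1 + H²)
z(W) = 2*W² (z(W) = (W + W)*(W + (-1 + (-1)²)) = (2*W)*(W + (-1 + 1)) = (2*W)*(W + 0) = (2*W)*W = 2*W²)
z(r(0, 0))*(-33 - 42) = (2*0²)*(-33 - 42) = (2*0)*(-75) = 0*(-75) = 0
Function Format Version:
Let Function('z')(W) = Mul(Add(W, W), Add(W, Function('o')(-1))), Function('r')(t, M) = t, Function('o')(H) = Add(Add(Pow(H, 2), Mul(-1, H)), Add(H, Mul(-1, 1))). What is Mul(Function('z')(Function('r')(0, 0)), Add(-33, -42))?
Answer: 0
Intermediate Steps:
Function('o')(H) = Add(-1, Pow(H, 2)) (Function('o')(H) = Add(Add(Pow(H, 2), Mul(-1, H)), Add(H, -1)) = Add(Add(Pow(H, 2), Mul(-1, H)), Add(-1, H)) = Add(-1, Pow(H, 2)))
Function('z')(W) = Mul(2, Pow(W, 2)) (Function('z')(W) = Mul(Add(W, W), Add(W, Add(-1, Pow(-1, 2)))) = Mul(Mul(2, W), Add(W, Add(-1, 1))) = Mul(Mul(2, W), Add(W, 0)) = Mul(Mul(2, W), W) = Mul(2, Pow(W, 2)))
Mul(Function('z')(Function('r')(0, 0)), Add(-33, -42)) = Mul(Mul(2, Pow(0, 2)), Add(-33, -42)) = Mul(Mul(2, 0), -75) = Mul(0, -75) = 0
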